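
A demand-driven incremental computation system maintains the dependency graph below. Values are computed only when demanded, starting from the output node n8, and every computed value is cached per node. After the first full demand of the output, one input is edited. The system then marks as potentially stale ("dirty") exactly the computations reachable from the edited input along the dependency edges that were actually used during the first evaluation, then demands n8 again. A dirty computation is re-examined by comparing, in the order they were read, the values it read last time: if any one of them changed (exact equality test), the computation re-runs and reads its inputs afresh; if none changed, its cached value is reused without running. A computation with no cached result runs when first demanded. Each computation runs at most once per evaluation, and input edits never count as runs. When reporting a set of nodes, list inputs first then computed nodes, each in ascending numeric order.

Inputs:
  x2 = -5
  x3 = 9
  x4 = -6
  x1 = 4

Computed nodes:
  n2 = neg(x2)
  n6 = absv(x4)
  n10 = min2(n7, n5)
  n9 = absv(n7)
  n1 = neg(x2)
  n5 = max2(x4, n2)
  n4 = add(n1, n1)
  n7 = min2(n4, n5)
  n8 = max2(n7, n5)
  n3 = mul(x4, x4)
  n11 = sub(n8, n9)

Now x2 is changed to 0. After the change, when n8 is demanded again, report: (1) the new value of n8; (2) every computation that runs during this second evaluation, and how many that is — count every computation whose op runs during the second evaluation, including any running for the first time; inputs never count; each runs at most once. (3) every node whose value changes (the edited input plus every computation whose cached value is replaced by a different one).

New value of n8: 0.
Computations that run: n1, n2, n4, n5, n7, n8 — 6 in total.
Values that change: x2, n1, n2, n4, n5, n7, n8.

First evaluation (everything demanded from the output):
  n1 = neg(-5) = 5
  n2 = neg(-5) = 5
  n4 = add(5, 5) = 10
  n5 = max2(-6, 5) = 5
  n7 = min2(10, 5) = 5
  n8 = max2(5, 5) = 5

Propagation after the edit:
  n1: runs — x2 -5->0; result 0.
  n2: runs — x2 -5->0; result 0.
  n4: runs — n1 5->0; n1 5->0; result 0.
  n5: runs — n2 5->0; result 0.
  n7: runs — n4 10->0; n5 5->0; result 0.
  n8: runs — n7 5->0; n5 5->0; result 0.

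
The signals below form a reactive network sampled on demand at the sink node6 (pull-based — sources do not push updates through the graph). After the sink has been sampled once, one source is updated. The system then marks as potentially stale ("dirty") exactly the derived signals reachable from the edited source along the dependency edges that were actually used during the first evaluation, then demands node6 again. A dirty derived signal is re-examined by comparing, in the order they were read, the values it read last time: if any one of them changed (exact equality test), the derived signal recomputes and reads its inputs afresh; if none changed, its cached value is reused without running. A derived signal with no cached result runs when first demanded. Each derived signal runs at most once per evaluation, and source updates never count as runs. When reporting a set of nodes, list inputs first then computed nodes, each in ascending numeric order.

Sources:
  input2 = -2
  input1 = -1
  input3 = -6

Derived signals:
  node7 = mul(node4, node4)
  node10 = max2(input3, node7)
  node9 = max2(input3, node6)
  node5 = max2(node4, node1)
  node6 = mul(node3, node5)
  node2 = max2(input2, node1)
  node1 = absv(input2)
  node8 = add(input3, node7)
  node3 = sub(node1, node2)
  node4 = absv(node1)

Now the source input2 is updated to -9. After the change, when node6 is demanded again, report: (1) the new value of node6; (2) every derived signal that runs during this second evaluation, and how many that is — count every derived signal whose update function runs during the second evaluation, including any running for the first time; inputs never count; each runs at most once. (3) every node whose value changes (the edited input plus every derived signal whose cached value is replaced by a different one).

node6 now evaluates to 0.
Run set: node1, node2, node3, node4, node5, node6 (6 run).
Changed values: input2, node1, node2, node4, node5.

Initial pass — values computed on the first demand:
  node1 = absv(-2) = 2
  node2 = max2(-2, 2) = 2
  node3 = sub(2, 2) = 0
  node4 = absv(2) = 2
  node5 = max2(2, 2) = 2
  node6 = mul(0, 2) = 0

Second demand — change propagation:
  node1: re-runs because input2 -2->-9; new result 9.
  node2: re-runs because input2 -2->-9; node1 2->9; new result 9.
  node3: re-runs because node1 2->9; node2 2->9; new result 0 (unchanged).
  node4: re-runs because node1 2->9; new result 9.
  node5: re-runs because node4 2->9; node1 2->9; new result 9.
  node6: re-runs because node5 2->9; new result 0 (unchanged).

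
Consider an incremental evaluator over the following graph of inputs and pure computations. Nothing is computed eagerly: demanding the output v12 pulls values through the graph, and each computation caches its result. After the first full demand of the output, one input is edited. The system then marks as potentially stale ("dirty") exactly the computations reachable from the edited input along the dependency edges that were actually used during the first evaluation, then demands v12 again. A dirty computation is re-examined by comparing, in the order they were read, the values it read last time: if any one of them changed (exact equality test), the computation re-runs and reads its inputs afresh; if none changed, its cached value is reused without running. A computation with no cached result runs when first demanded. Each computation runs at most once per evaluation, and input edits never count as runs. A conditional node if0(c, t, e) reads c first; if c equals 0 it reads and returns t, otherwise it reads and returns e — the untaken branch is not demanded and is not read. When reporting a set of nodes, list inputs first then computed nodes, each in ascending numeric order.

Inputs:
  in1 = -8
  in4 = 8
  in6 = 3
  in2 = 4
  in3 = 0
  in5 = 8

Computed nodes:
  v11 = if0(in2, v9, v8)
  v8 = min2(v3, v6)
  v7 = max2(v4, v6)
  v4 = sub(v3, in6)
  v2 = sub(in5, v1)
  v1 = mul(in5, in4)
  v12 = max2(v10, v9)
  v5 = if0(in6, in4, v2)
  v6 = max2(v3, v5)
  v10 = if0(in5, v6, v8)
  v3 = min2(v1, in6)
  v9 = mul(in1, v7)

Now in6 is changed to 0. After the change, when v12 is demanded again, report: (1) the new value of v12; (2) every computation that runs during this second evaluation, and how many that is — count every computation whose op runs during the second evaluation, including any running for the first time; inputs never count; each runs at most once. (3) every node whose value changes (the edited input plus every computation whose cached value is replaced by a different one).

v12 now evaluates to 0.
Run set: v3, v4, v5, v6, v7, v8, v9, v10, v12 (9 run).
Changed values: in6, v3, v5, v6, v7, v8, v9, v10, v12.

Initial pass — values computed on the first demand:
  v1 = mul(8, 8) = 64
  v2 = sub(8, 64) = -56
  v3 = min2(64, 3) = 3
  v4 = sub(3, 3) = 0
  v5 = if0(in6=3 -> else branch v2) = -56
  v6 = max2(3, -56) = 3
  v7 = max2(0, 3) = 3
  v8 = min2(3, 3) = 3
  v9 = mul(-8, 3) = -24
  v10 = if0(in5=8 -> else branch v8) = 3
  v12 = max2(3, -24) = 3

Second demand — change propagation:
  v3: re-runs because in6 3->0; new result 0.
  v4: re-runs because v3 3->0; in6 3->0; new result 0 (unchanged).
  v5: re-runs because in6 3->0; new result 8.
  v6: re-runs because v3 3->0; v5 -56->8; new result 8.
  v7: re-runs because v6 3->8; new result 8.
  v8: re-runs because v3 3->0; v6 3->8; new result 0.
  v9: re-runs because v7 3->8; new result -64.
  v10: re-runs because v8 3->0; new result 0.
  v12: re-runs because v10 3->0; v9 -24->-64; new result 0.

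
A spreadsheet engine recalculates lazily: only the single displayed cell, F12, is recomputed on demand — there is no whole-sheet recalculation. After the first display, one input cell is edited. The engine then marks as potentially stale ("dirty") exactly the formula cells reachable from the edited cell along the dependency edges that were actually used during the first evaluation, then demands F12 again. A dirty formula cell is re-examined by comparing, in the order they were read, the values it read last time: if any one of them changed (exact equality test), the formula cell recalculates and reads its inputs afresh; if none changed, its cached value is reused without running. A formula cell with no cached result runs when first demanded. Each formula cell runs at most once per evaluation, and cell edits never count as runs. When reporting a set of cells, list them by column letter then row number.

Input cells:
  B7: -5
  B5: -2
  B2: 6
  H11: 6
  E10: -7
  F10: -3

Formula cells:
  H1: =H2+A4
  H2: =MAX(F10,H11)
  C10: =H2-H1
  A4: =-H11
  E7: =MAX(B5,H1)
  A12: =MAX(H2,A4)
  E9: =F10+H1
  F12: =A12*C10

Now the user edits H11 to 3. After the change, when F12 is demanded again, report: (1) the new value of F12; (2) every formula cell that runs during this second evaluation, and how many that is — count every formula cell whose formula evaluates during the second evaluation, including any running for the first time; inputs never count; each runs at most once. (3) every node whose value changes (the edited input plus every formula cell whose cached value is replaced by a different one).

First evaluation (everything demanded from the output):
  A4 = -(6) = -6
  H2 = MAX(-3, 6) = 6
  A12 = MAX(6, -6) = 6
  H1 = 6 + -6 = 0
  C10 = 6 - 0 = 6
  F12 = 6 * 6 = 36

Propagation after the edit:
  A4: runs — H11 6->3; result -3.
  H2: runs — H11 6->3; result 3.
  A12: runs — H2 6->3; A4 -6->-3; result 3.
  H1: runs — H2 6->3; A4 -6->-3; result 0 (same value as before).
  C10: runs — H2 6->3; result 3.
  F12: runs — A12 6->3; C10 6->3; result 9.

New value of F12: 9.
Formula cells that run: A4, A12, C10, F12, H1, H2 — 6 in total.
Values that change: A4, A12, C10, F12, H2, H11.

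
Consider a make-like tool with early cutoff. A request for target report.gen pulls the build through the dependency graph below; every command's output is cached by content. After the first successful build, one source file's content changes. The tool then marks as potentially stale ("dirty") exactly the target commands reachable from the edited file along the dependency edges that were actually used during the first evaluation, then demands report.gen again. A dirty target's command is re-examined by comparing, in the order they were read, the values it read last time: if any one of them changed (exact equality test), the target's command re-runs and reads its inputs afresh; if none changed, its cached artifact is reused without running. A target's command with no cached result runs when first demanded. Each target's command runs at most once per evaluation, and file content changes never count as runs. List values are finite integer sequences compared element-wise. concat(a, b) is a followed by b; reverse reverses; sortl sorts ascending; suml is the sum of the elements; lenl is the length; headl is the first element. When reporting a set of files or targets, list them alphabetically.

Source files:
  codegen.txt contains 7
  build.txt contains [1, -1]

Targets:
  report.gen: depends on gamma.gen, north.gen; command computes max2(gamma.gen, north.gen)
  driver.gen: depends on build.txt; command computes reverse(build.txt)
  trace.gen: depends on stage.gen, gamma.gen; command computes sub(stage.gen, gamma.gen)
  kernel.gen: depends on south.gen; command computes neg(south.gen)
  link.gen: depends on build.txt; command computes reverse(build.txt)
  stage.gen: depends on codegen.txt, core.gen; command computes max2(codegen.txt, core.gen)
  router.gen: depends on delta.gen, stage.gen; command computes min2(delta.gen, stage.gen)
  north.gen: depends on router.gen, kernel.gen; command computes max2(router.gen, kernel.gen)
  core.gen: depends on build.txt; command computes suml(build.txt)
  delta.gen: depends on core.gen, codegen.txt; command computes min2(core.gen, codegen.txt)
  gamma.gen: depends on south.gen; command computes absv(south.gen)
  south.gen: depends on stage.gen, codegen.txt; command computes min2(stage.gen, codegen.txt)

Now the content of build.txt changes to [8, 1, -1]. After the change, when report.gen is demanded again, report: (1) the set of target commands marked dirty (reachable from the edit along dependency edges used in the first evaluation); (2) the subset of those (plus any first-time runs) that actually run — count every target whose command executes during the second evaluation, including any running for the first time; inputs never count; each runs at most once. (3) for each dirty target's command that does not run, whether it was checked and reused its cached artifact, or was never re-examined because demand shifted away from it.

The edit dirties: core.gen, delta.gen, gamma.gen, kernel.gen, north.gen, report.gen, router.gen, south.gen, stage.gen.
7 target commands run: core.gen, delta.gen, north.gen, report.gen, router.gen, south.gen, stage.gen.
Cache hits after checking: gamma.gen, kernel.gen.
Note where the cutoff bites: kernel.gen is checked, finds nothing changed, and keeps its cache.

First demand of the output computes:
  core.gen = suml([1, -1]) = 0
  delta.gen = min2(0, 7) = 0
  stage.gen = max2(7, 0) = 7
  router.gen = min2(0, 7) = 0
  south.gen = min2(7, 7) = 7
  gamma.gen = absv(7) = 7
  kernel.gen = neg(7) = -7
  north.gen = max2(0, -7) = 0
  report.gen = max2(7, 0) = 7

After the edit, cleaning proceeds:
  core.gen: a read changed (build.txt [1, -1]->[8, 1, -1]) — executes, giving 8.
  delta.gen: a read changed (core.gen 0->8) — executes, giving 7.
  stage.gen: a read changed (core.gen 0->8) — executes, giving 8.
  router.gen: a read changed (delta.gen 0->7; stage.gen 7->8) — executes, giving 7.
  south.gen: a read changed (stage.gen 7->8) — executes, giving 7 — identical to its old value.
  gamma.gen: dirty, but its reads are unchanged (south.gen unchanged); cached 7 stands.
  kernel.gen: dirty, but its reads are unchanged (south.gen unchanged); cached -7 stands.
  north.gen: a read changed (router.gen 0->7) — executes, giving 7.
  report.gen: a read changed (north.gen 0->7) — executes, giving 7 — identical to its old value.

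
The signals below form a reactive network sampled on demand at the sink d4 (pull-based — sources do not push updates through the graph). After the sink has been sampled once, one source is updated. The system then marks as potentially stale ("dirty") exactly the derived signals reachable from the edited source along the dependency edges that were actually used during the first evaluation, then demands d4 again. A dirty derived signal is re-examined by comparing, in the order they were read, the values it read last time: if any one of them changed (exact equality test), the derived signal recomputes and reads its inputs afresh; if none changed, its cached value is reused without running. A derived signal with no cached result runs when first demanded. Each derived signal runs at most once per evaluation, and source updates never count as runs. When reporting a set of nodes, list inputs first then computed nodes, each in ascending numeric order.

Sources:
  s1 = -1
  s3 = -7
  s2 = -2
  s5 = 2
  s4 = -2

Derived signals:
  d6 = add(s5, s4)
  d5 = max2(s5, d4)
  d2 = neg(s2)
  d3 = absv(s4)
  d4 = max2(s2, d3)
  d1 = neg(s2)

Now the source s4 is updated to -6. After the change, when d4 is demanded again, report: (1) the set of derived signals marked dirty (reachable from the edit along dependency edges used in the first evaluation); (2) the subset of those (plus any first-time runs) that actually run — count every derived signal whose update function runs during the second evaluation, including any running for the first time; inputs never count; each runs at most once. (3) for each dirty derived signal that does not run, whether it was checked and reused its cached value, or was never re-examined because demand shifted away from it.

Dirty set: d3, d4.
Run set: d3, d4 (2 run).
All dirty derived signals ended up running.

Initial pass — values computed on the first demand:
  d3 = absv(-2) = 2
  d4 = max2(-2, 2) = 2

Second demand — change propagation:
  d3: re-runs because s4 -2->-6; new result 6.
  d4: re-runs because d3 2->6; new result 6.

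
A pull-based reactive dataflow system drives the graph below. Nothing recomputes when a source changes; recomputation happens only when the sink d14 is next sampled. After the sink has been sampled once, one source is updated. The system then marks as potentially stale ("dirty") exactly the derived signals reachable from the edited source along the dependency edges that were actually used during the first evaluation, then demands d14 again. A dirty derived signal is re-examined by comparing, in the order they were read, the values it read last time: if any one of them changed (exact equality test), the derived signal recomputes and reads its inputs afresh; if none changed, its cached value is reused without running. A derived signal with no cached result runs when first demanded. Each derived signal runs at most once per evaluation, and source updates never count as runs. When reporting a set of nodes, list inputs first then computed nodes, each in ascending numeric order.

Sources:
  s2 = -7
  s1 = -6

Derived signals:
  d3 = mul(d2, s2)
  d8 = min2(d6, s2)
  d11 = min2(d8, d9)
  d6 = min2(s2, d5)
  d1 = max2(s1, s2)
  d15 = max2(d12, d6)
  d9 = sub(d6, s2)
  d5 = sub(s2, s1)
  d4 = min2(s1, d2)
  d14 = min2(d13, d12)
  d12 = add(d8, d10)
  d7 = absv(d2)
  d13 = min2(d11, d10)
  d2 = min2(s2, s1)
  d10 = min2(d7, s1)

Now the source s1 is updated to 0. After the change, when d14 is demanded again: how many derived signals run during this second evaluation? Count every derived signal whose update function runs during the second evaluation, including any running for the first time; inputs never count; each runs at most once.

First evaluation (everything demanded from the output):
  d2 = min2(-7, -6) = -7
  d5 = sub(-7, -6) = -1
  d6 = min2(-7, -1) = -7
  d7 = absv(-7) = 7
  d8 = min2(-7, -7) = -7
  d9 = sub(-7, -7) = 0
  d10 = min2(7, -6) = -6
  d11 = min2(-7, 0) = -7
  d12 = add(-7, -6) = -13
  d13 = min2(-7, -6) = -7
  d14 = min2(-7, -13) = -13

Propagation after the edit:
  d2: runs — s1 -6->0; result -7 (same value as before).
  d5: runs — s1 -6->0; result -7.
  d6: runs — d5 -1->-7; result -7 (same value as before).
  d7: checked — values it read are unchanged (d2 unchanged); reused cached 7 without running.
  d8: checked — values it read are unchanged (d6 unchanged, s2 unchanged); reused cached -7 without running.
  d9: checked — values it read are unchanged (d6 unchanged, s2 unchanged); reused cached 0 without running.
  d10: runs — s1 -6->0; result 0.
  d11: checked — values it read are unchanged (d8 unchanged, d9 unchanged); reused cached -7 without running.
  d12: runs — d10 -6->0; result -7.
  d13: runs — d10 -6->0; result -7 (same value as before).
  d14: runs — d12 -13->-7; result -7.

Key observation: the cutoff stops propagation at d7 — its inputs' values are unchanged, so it reuses its cache.

Derived signals that run: d2, d5, d6, d10, d12, d13, d14 — 7 in total.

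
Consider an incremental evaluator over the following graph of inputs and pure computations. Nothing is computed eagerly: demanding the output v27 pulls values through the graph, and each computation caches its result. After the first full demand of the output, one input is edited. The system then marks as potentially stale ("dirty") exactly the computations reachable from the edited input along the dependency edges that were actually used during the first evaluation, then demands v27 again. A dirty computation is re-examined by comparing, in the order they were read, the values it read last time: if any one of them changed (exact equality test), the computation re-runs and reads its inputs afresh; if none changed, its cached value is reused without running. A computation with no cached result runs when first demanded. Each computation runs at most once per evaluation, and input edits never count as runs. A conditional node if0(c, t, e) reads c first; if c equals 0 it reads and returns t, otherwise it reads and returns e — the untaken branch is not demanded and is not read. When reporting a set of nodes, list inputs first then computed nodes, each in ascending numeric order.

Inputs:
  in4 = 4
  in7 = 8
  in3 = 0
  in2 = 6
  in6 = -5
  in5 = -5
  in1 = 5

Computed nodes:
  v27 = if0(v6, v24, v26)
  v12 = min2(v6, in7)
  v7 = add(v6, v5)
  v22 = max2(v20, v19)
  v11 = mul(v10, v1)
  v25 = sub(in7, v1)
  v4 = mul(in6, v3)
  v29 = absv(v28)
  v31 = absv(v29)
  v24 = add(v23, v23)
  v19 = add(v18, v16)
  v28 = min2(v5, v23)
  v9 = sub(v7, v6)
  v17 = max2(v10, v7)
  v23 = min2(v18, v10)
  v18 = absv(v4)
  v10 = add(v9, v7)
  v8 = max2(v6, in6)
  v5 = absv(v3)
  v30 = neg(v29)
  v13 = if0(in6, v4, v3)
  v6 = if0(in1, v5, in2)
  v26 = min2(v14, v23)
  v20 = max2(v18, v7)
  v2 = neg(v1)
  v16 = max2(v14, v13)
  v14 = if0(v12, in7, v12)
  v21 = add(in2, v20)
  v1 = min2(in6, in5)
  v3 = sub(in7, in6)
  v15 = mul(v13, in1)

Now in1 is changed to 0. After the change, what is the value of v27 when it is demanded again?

Initial pass — values computed on the first demand:
  v3 = sub(8, -5) = 13
  v4 = mul(-5, 13) = -65
  v5 = absv(13) = 13
  v6 = if0(in1=5 -> else branch in2) = 6
  v7 = add(6, 13) = 19
  v9 = sub(19, 6) = 13
  v10 = add(13, 19) = 32
  v12 = min2(6, 8) = 6
  v14 = if0(v12=6 -> else branch v12) = 6
  v18 = absv(-65) = 65
  v23 = min2(65, 32) = 32
  v26 = min2(6, 32) = 6
  v27 = if0(v6=6 -> else branch v26) = 6

Second demand — change propagation:
  v6: re-runs because in1 5->0; new result 13.
  v7: re-runs because v6 6->13; new result 26.
  v9: re-runs because v7 19->26; v6 6->13; new result 13 (unchanged).
  v10: re-runs because v7 19->26; new result 39.
  v12: re-runs because v6 6->13; new result 8.
  v14: re-runs because v12 6->8; v12 6->8; new result 8.
  v23: re-runs because v10 32->39; new result 39.
  v26: re-runs because v14 6->8; v23 32->39; new result 8.
  v27: re-runs because v6 6->13; v26 6->8; new result 8.

v27 now evaluates to 8.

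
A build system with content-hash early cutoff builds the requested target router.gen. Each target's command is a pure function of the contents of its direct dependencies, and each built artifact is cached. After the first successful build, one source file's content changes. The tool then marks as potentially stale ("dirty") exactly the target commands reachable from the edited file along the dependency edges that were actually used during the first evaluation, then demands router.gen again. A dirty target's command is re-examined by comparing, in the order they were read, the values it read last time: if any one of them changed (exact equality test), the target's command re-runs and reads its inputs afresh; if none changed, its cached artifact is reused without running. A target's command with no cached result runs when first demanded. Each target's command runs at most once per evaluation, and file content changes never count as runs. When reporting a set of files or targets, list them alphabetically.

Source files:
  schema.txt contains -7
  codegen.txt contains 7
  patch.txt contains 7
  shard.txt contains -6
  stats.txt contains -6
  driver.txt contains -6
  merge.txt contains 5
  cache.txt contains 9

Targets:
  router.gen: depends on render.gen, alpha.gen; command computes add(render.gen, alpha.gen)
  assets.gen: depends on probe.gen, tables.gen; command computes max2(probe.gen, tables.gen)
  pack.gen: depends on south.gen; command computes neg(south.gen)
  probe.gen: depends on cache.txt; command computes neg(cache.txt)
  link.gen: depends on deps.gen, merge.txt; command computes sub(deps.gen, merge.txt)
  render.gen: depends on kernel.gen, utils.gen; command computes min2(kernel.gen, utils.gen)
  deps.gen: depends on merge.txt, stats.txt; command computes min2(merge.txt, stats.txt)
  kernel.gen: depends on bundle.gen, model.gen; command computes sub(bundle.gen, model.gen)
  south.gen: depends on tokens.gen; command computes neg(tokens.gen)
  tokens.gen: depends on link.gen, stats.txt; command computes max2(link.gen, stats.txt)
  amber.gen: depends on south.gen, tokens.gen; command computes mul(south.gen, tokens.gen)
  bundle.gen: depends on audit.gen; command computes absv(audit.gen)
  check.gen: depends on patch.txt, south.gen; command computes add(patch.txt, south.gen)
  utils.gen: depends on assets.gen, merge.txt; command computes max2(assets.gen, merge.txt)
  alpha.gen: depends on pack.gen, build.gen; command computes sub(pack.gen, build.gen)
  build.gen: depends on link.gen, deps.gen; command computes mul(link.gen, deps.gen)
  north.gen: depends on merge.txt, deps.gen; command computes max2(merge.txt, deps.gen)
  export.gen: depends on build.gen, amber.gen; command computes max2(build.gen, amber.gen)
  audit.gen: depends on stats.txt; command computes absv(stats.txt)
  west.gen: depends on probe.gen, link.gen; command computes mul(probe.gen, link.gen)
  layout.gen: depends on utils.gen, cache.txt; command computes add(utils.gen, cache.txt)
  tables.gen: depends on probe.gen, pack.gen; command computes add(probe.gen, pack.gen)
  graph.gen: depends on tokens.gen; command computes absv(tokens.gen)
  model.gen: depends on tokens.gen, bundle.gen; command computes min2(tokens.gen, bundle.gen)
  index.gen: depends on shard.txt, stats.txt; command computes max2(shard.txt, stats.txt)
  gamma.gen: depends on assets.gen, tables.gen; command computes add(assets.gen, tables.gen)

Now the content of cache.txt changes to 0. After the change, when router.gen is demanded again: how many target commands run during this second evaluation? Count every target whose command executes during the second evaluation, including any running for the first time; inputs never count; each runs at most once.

Target commands that run: assets.gen, probe.gen, tables.gen, utils.gen — 4 in total.
Key observation: the change is absorbed at utils.gen — it re-runs but produces the same value, and the output's value is unchanged.

First evaluation (everything demanded from the output):
  audit.gen = absv(-6) = 6
  bundle.gen = absv(6) = 6
  deps.gen = min2(5, -6) = -6
  link.gen = sub(-6, 5) = -11
  build.gen = mul(-11, -6) = 66
  probe.gen = neg(9) = -9
  tokens.gen = max2(-11, -6) = -6
  model.gen = min2(-6, 6) = -6
  kernel.gen = sub(6, -6) = 12
  south.gen = neg(-6) = 6
  pack.gen = neg(6) = -6
  alpha.gen = sub(-6, 66) = -72
  tables.gen = add(-9, -6) = -15
  assets.gen = max2(-9, -15) = -9
  utils.gen = max2(-9, 5) = 5
  render.gen = min2(12, 5) = 5
  router.gen = add(5, -72) = -67

Propagation after the edit:
  probe.gen: runs — cache.txt 9->0; result 0.
  tables.gen: runs — probe.gen -9->0; result -6.
  assets.gen: runs — probe.gen -9->0; tables.gen -15->-6; result 0.
  utils.gen: runs — assets.gen -9->0; result 5 (same value as before).
  render.gen: checked — values it read are unchanged (kernel.gen unchanged, utils.gen unchanged); reused cached 5 without running.
  router.gen: checked — values it read are unchanged (render.gen unchanged, alpha.gen unchanged); reused cached -67 without running.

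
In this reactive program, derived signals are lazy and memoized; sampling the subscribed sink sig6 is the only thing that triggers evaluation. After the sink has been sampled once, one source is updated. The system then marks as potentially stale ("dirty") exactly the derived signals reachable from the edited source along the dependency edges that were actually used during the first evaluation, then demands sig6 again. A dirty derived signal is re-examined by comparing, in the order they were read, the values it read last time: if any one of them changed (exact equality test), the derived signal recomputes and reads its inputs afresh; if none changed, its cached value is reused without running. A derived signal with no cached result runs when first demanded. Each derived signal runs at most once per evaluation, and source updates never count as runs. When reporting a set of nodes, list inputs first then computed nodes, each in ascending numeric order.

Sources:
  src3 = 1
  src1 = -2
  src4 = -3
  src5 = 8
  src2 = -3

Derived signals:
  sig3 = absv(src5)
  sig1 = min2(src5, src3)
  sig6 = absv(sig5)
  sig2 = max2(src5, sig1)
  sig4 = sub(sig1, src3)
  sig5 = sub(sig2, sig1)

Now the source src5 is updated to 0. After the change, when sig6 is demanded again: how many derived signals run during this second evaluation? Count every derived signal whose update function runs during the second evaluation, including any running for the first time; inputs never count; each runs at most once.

First demand of the output computes:
  sig1 = min2(8, 1) = 1
  sig2 = max2(8, 1) = 8
  sig5 = sub(8, 1) = 7
  sig6 = absv(7) = 7

After the edit, cleaning proceeds:
  sig1: a read changed (src5 8->0) — executes, giving 0.
  sig2: a read changed (src5 8->0; sig1 1->0) — executes, giving 0.
  sig5: a read changed (sig2 8->0; sig1 1->0) — executes, giving 0.
  sig6: a read changed (sig5 7->0) — executes, giving 0.

4 derived signals run: sig1, sig2, sig5, sig6.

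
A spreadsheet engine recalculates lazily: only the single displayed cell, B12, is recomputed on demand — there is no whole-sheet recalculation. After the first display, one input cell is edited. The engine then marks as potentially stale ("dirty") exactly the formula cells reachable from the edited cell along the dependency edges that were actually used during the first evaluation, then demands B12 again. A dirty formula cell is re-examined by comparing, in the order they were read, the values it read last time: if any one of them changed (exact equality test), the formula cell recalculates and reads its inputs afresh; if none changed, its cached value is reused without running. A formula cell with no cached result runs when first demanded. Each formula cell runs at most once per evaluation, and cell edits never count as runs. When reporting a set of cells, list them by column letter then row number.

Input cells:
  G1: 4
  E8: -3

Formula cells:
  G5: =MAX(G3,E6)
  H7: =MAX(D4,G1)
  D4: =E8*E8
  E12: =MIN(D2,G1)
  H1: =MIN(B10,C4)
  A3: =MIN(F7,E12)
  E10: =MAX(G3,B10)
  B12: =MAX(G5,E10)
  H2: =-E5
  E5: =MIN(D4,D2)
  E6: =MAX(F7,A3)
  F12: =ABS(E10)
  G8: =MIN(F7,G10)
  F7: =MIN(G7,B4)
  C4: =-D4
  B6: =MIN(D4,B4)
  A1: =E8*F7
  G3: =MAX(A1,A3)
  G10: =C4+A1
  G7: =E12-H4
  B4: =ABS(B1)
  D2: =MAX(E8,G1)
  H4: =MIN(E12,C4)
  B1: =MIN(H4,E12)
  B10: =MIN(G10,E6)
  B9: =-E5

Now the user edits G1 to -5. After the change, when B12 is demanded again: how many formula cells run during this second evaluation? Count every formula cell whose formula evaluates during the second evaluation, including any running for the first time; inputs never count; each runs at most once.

Formula cells that run: A1, A3, B1, B10, B12, D2, E6, E10, E12, F7, G3, G5, G7, G10, H4 — 15 in total.
Key observation: the cutoff stops propagation at B4 — its inputs' values are unchanged, so it reuses its cache.

First evaluation (everything demanded from the output):
  D2 = MAX(-3, 4) = 4
  D4 = -3 * -3 = 9
  C4 = -(9) = -9
  E12 = MIN(4, 4) = 4
  H4 = MIN(4, -9) = -9
  B1 = MIN(-9, 4) = -9
  B4 = ABS(-9) = 9
  G7 = 4 - -9 = 13
  F7 = MIN(13, 9) = 9
  A1 = -3 * 9 = -27
  A3 = MIN(9, 4) = 4
  E6 = MAX(9, 4) = 9
  G3 = MAX(-27, 4) = 4
  G5 = MAX(4, 9) = 9
  G10 = -9 + -27 = -36
  B10 = MIN(-36, 9) = -36
  E10 = MAX(4, -36) = 4
  B12 = MAX(9, 4) = 9

Propagation after the edit:
  D2: runs — G1 4->-5; result -3.
  E12: runs — D2 4->-3; G1 4->-5; result -5.
  H4: runs — E12 4->-5; result -9 (same value as before).
  B1: runs — E12 4->-5; result -9 (same value as before).
  B4: checked — values it read are unchanged (B1 unchanged); reused cached 9 without running.
  G7: runs — E12 4->-5; result 4.
  F7: runs — G7 13->4; result 4.
  A1: runs — F7 9->4; result -12.
  A3: runs — F7 9->4; E12 4->-5; result -5.
  E6: runs — F7 9->4; A3 4->-5; result 4.
  G3: runs — A1 -27->-12; A3 4->-5; result -5.
  G5: runs — G3 4->-5; E6 9->4; result 4.
  G10: runs — A1 -27->-12; result -21.
  B10: runs — G10 -36->-21; E6 9->4; result -21.
  E10: runs — G3 4->-5; B10 -36->-21; result -5.
  B12: runs — G5 9->4; E10 4->-5; result 4.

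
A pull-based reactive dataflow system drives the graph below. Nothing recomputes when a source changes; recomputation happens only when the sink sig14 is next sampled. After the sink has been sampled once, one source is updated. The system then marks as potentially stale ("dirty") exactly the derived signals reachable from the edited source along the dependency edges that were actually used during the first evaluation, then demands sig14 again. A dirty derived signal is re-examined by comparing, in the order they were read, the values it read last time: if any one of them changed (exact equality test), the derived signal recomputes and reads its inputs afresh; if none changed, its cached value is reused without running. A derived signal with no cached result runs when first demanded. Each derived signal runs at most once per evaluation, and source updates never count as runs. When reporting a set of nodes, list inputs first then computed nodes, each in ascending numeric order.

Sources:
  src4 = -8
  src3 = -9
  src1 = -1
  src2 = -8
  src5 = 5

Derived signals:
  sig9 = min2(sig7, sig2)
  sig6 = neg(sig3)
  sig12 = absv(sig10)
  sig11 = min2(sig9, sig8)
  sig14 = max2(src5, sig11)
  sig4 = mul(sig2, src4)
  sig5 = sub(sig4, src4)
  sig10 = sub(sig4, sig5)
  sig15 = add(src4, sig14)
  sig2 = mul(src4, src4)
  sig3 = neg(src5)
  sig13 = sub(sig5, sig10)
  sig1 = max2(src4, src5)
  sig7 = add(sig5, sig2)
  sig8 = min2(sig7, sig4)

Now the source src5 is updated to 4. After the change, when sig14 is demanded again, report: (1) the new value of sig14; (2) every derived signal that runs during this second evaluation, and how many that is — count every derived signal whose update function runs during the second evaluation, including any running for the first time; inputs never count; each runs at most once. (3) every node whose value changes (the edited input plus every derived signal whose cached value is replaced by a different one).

First evaluation (everything demanded from the output):
  sig2 = mul(-8, -8) = 64
  sig4 = mul(64, -8) = -512
  sig5 = sub(-512, -8) = -504
  sig7 = add(-504, 64) = -440
  sig8 = min2(-440, -512) = -512
  sig9 = min2(-440, 64) = -440
  sig11 = min2(-440, -512) = -512
  sig14 = max2(5, -512) = 5

Propagation after the edit:
  sig14: runs — src5 5->4; result 4.

New value of sig14: 4.
Derived signals that run: sig14 — 1 in total.
Values that change: src5, sig14.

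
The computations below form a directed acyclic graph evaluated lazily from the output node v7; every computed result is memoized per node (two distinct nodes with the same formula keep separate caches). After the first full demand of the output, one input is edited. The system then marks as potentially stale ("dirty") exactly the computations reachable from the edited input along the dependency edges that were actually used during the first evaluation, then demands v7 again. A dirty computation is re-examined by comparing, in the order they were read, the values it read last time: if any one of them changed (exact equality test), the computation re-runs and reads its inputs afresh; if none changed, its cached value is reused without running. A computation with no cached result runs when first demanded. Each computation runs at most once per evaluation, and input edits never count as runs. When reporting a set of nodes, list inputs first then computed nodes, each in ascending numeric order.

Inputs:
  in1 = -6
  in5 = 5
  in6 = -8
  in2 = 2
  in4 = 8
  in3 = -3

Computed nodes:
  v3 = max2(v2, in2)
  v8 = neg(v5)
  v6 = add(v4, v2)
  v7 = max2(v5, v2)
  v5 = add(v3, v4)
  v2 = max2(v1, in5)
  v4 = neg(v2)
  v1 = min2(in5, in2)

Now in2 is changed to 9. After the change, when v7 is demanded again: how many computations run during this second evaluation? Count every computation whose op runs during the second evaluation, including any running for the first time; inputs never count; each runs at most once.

5 computations run: v1, v2, v3, v5, v7.
Note where the cutoff bites: v4 is checked, finds nothing changed, and keeps its cache.

First demand of the output computes:
  v1 = min2(5, 2) = 2
  v2 = max2(2, 5) = 5
  v3 = max2(5, 2) = 5
  v4 = neg(5) = -5
  v5 = add(5, -5) = 0
  v7 = max2(0, 5) = 5

After the edit, cleaning proceeds:
  v1: a read changed (in2 2->9) — executes, giving 5.
  v2: a read changed (v1 2->5) — executes, giving 5 — identical to its old value.
  v3: a read changed (in2 2->9) — executes, giving 9.
  v4: dirty, but its reads are unchanged (v2 unchanged); cached -5 stands.
  v5: a read changed (v3 5->9) — executes, giving 4.
  v7: a read changed (v5 0->4) — executes, giving 5 — identical to its old value.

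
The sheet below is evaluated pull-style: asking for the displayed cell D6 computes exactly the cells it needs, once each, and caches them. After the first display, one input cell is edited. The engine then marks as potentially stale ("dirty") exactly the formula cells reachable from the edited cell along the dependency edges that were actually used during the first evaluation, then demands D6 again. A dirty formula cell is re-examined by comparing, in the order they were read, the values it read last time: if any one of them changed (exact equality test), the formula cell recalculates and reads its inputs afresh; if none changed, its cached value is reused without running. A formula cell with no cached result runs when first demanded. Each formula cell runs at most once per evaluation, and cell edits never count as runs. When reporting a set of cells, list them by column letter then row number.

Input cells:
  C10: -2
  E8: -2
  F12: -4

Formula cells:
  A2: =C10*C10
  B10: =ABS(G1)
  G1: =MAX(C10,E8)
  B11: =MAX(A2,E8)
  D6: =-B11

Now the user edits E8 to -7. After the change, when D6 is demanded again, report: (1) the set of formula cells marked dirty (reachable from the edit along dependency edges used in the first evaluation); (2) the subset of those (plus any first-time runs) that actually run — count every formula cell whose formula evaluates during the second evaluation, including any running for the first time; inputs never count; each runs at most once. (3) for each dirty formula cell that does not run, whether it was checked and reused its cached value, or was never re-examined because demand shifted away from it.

The edit dirties: B11, D6.
1 formula cells run: B11.
Cache hits after checking: D6.
Note the absorption at B11: it re-runs yet its value is the same, leaving the output's value untouched.

First demand of the output computes:
  A2 = -2 * -2 = 4
  B11 = MAX(4, -2) = 4
  D6 = -(4) = -4

After the edit, cleaning proceeds:
  B11: a read changed (E8 -2->-7) — executes, giving 4 — identical to its old value.
  D6: dirty, but its reads are unchanged (B11 unchanged); cached -4 stands.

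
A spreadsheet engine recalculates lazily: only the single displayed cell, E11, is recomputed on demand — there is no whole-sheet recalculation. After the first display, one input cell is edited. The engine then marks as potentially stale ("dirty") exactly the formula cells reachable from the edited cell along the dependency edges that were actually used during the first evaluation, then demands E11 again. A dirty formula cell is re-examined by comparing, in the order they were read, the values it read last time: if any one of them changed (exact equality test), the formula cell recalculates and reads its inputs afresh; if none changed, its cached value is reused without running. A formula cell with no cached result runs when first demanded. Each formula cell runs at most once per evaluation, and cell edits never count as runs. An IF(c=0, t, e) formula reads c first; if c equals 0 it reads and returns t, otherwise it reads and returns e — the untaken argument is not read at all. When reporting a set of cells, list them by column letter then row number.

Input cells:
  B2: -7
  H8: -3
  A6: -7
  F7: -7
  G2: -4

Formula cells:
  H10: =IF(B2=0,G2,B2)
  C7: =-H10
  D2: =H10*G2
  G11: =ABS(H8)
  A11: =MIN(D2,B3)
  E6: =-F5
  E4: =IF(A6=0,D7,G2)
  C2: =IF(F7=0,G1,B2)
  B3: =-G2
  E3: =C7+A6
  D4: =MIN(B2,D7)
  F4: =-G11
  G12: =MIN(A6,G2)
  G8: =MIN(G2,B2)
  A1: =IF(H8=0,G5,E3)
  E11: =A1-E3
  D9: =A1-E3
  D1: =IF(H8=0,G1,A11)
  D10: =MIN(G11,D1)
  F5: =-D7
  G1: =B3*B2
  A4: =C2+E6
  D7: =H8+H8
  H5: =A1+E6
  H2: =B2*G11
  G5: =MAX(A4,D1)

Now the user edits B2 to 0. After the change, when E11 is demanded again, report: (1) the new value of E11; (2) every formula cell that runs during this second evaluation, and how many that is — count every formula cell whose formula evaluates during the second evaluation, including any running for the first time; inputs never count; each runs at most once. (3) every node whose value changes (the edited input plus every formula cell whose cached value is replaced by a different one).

First evaluation (everything demanded from the output):
  H10 = IF(B2=0: B2=-7 -> else branch B2) = -7
  C7 = -(-7) = 7
  E3 = 7 + -7 = 0
  A1 = IF(H8=0: H8=-3 -> else branch E3) = 0
  E11 = 0 - 0 = 0

Propagation after the edit:
  H10: runs — B2 -7->0; B2 -7->0; result -4.
  C7: runs — H10 -7->-4; result 4.
  E3: runs — C7 7->4; result -3.
  A1: runs — E3 0->-3; result -3.
  E11: runs — A1 0->-3; E3 0->-3; result 0 (same value as before).

New value of E11: 0.
Formula cells that run: A1, C7, E3, E11, H10 — 5 in total.
Values that change: A1, B2, C7, E3, H10.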